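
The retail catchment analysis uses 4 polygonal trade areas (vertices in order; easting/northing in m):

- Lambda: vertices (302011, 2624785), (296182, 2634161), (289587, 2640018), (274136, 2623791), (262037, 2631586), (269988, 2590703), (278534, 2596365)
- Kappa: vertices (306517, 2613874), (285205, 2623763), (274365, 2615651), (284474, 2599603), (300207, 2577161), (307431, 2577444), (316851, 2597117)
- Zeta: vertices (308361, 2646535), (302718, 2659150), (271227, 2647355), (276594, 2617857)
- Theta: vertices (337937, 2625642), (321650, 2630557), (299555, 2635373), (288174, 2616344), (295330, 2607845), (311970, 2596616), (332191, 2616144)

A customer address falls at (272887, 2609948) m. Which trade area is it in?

Lambda

Cast a ray rightward from (272887, 2609948). For each polygon, the edges (by vertex number in listed order) whose endpoints lie on opposite sides of northing = 2609948, where each meets that height, and whether that is right or left of the point:
Lambda: 5–6 at easting≈266245.2 (left), 7–1 at easting≈289754.6 (right) → 1 crossing.
Kappa: 3–4 at easting≈277957.4 (right), 7–1 at easting≈308938.2 (right) → 2 crossings.
Zeta: no edge straddles that height → 0 crossings.
Theta: 4–5 at easting≈293559.3 (right), 6–7 at easting≈325775.1 (right) → 2 crossings.
Only Lambda has an odd count, so the point is inside Lambda.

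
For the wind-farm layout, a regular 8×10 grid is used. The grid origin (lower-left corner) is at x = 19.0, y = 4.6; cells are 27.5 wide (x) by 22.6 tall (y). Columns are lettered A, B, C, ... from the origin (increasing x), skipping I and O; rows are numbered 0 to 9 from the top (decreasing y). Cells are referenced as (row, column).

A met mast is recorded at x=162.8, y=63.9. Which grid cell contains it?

(7, F)

Column index: ⌊(162.8 − 19.0) / 27.5⌋ = ⌊5.229⌋ = 5 → column F
Row offset from origin: ⌊(63.9 − 4.6) / 22.6⌋ = ⌊2.624⌋ = 2 → row 7 (counted from top)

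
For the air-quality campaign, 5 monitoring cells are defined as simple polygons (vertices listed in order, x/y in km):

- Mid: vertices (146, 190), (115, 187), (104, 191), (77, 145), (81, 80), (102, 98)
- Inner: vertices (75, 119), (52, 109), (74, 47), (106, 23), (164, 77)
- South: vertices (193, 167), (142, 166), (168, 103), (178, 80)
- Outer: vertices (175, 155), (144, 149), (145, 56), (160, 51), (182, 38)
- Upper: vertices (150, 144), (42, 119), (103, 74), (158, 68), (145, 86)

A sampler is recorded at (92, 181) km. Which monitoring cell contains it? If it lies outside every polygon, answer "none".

Cast a ray rightward from (92, 181). For each polygon, the edges (by vertex number in listed order) whose endpoints lie on opposite sides of y = 181, where each meets that height, and whether that is right or left of the point:
Mid: 3–4 at x≈98.1 (right), 6–1 at x≈141.7 (right) → 2 crossings.
Inner: no edge straddles that height → 0 crossings.
South: no edge straddles that height → 0 crossings.
Outer: no edge straddles that height → 0 crossings.
Upper: no edge straddles that height → 0 crossings.
All counts are even, so the point lies outside every listed polygon.

none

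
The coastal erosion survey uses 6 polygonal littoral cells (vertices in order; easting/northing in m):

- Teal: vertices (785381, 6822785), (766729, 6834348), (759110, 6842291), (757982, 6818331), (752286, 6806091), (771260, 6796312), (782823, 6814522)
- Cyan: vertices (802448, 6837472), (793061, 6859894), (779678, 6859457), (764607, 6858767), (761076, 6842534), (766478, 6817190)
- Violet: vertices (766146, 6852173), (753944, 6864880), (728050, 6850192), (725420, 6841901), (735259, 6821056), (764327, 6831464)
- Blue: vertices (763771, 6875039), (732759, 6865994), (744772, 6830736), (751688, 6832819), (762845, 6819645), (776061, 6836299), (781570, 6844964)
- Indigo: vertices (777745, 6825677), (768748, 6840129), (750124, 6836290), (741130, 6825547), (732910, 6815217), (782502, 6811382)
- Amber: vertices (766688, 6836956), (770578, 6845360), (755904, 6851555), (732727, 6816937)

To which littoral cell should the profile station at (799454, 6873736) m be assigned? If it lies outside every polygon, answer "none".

none

Cast a ray rightward from (799454, 6873736). For each polygon, the edges (by vertex number in listed order) whose endpoints lie on opposite sides of northing = 6873736, where each meets that height, and whether that is right or left of the point:
Teal: no edge straddles that height → 0 crossings.
Cyan: no edge straddles that height → 0 crossings.
Violet: no edge straddles that height → 0 crossings.
Blue: 1–2 at easting≈759303.5 (left), 7–1 at easting≈764542.1 (left) → 0 crossings.
Indigo: no edge straddles that height → 0 crossings.
Amber: no edge straddles that height → 0 crossings.
All counts are even, so the point lies outside every listed polygon.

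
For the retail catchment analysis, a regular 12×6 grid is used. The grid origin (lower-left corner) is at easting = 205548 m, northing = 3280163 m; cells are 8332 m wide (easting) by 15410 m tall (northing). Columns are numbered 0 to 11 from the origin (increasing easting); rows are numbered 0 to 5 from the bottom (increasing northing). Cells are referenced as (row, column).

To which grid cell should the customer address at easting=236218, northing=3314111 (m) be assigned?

Column index: ⌊(236218 − 205548) / 8332⌋ = ⌊3.681⌋ = 3
Row offset from origin: ⌊(3314111 − 3280163) / 15410⌋ = ⌊2.203⌋ = 2 → row 2

(2, 3)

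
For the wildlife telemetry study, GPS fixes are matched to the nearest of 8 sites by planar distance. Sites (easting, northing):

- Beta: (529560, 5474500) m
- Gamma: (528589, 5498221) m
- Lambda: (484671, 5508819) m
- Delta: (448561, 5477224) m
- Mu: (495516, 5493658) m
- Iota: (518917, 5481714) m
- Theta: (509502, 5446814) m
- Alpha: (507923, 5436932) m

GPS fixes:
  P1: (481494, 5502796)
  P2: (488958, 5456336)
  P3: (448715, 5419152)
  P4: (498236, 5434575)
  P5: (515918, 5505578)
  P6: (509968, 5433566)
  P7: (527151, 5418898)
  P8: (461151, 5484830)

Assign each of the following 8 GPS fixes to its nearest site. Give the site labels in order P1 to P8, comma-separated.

P1 → Lambda (d²=46369858.00)
P2 → Theta (d²=512724420.00)
P3 → Delta (d²=3372380900.00)
P4 → Alpha (d²=99393418.00)
P5 → Gamma (d²=214679690.00)
P6 → Alpha (d²=15511981.00)
P7 → Alpha (d²=694941140.00)
P8 → Delta (d²=216359336.00)

Lambda, Theta, Delta, Alpha, Gamma, Alpha, Alpha, Delta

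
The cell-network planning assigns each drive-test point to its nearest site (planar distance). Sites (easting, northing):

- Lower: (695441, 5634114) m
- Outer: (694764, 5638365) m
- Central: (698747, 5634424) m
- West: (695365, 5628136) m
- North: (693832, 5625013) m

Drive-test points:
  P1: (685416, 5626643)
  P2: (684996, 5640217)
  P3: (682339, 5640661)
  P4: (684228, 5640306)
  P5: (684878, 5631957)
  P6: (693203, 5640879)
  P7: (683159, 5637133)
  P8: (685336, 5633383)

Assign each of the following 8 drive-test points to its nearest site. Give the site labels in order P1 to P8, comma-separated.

P1 → North (d²=73485956.00)
P2 → Outer (d²=98843728.00)
P3 → Outer (d²=159652241.00)
P4 → Outer (d²=114774777.00)
P5 → Lower (d²=116229618.00)
P6 → Outer (d²=8756917.00)
P7 → Outer (d²=136193849.00)
P8 → Lower (d²=102645386.00)

North, Outer, Outer, Outer, Lower, Outer, Outer, Lower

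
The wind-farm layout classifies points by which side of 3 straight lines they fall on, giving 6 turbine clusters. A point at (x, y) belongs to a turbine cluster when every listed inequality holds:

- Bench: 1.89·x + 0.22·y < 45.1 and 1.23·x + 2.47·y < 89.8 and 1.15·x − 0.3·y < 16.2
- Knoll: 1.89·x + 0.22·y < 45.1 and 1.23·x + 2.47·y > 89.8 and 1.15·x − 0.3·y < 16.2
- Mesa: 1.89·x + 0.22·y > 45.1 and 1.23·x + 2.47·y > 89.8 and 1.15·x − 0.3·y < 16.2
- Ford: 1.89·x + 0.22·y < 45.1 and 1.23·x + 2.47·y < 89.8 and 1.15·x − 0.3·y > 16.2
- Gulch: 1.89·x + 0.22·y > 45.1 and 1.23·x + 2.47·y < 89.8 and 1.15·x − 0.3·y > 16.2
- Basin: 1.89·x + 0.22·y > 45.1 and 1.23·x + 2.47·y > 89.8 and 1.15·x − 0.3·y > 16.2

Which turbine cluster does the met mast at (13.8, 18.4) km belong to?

Bench

1.89·13.8 + 0.22·18.4 = 30.130, which is < 45.1
1.23·13.8 + 2.47·18.4 = 62.422, which is < 89.8
1.15·13.8 − 0.3·18.4 = 10.350, which is < 16.2
This sign pattern matches Bench.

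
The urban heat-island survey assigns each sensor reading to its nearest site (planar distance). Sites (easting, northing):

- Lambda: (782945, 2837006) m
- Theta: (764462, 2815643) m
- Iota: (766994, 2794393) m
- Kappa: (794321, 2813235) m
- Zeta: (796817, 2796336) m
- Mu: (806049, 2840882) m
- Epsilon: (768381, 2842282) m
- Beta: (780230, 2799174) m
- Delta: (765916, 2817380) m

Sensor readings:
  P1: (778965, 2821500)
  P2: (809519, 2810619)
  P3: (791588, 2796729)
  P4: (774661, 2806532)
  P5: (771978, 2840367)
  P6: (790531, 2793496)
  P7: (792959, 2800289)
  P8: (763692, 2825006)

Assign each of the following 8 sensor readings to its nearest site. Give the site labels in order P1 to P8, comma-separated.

P1 → Delta (d²=187250801.00)
P2 → Kappa (d²=237822660.00)
P3 → Zeta (d²=27496890.00)
P4 → Beta (d²=85153925.00)
P5 → Epsilon (d²=16605634.00)
P6 → Zeta (d²=47579396.00)
P7 → Zeta (d²=30510373.00)
P8 → Delta (d²=63102052.00)

Delta, Kappa, Zeta, Beta, Epsilon, Zeta, Zeta, Delta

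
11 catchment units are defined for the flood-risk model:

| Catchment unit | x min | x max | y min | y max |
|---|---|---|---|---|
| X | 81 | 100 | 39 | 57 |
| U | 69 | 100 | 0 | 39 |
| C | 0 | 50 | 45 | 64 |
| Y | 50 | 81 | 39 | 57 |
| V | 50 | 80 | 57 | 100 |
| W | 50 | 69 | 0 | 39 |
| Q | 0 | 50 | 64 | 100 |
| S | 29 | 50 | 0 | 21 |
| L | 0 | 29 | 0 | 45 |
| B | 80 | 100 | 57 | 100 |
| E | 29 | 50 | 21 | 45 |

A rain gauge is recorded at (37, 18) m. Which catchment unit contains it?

S

The point has x = 37 and y = 18.
Only S satisfies 29 ≤ x ≤ 50 and 0 ≤ y ≤ 21.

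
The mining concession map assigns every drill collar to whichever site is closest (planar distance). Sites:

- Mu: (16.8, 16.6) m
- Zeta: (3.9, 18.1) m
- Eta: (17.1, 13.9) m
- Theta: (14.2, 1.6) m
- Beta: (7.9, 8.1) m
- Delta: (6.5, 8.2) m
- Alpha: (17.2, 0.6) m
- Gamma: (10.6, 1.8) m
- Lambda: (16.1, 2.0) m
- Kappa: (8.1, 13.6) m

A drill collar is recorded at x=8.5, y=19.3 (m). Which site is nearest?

Zeta

Squared distances to each site:
Mu: 76.180; Zeta: 22.600; Eta: 103.120; Theta: 345.780; Beta: 125.800; Delta: 127.210; Alpha: 425.380; Gamma: 310.660; Lambda: 357.050; Kappa: 32.650.
Minimum at Zeta.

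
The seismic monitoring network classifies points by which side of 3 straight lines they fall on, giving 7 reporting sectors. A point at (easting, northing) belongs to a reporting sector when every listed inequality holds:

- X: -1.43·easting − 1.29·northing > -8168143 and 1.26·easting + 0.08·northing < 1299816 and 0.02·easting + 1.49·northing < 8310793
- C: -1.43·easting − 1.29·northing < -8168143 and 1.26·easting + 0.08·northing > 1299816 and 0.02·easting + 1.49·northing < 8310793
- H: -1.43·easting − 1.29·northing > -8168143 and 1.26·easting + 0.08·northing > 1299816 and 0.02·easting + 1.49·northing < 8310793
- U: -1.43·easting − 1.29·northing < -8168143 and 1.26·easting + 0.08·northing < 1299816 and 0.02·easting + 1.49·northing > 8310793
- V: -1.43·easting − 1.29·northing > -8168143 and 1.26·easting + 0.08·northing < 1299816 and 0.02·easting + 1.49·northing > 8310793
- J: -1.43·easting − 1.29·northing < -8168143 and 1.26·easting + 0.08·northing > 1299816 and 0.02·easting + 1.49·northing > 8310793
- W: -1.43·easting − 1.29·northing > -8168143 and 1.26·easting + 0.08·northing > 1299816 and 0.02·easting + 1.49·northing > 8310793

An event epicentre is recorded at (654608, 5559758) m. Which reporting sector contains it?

-1.43·654608 − 1.29·5559758 = -8108177.260, which is > -8168143
1.26·654608 + 0.08·5559758 = 1269586.720, which is < 1299816
0.02·654608 + 1.49·5559758 = 8297131.580, which is < 8310793
This sign pattern matches X.

X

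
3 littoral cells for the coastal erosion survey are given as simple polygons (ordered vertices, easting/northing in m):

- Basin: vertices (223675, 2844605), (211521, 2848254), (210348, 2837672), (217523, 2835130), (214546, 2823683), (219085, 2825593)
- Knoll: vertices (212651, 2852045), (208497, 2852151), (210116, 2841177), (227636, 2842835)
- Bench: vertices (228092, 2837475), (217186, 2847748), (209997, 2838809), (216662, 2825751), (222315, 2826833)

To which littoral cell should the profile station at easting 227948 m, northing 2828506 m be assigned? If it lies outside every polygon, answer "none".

Cast a ray rightward from (227948, 2828506). For each polygon, the edges (by vertex number in listed order) whose endpoints lie on opposite sides of northing = 2828506, where each meets that height, and whether that is right or left of the point:
Basin: 4–5 at easting≈215800.3 (left), 6–1 at easting≈219788.3 (left) → 0 crossings.
Knoll: no edge straddles that height → 0 crossings.
Bench: 3–4 at easting≈215255.8 (left), 5–1 at easting≈223223.2 (left) → 0 crossings.
All counts are even, so the point lies outside every listed polygon.

none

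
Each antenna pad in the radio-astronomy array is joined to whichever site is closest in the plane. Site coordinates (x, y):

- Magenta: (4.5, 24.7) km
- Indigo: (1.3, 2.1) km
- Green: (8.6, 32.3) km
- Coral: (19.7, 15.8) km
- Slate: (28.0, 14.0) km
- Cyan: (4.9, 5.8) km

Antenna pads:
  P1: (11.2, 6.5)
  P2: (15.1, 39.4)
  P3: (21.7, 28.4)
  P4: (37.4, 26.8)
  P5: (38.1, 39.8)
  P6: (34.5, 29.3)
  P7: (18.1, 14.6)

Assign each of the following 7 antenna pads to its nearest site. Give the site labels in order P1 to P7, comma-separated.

P1 → Cyan (d²=40.18)
P2 → Green (d²=92.66)
P3 → Coral (d²=162.76)
P4 → Slate (d²=252.20)
P5 → Slate (d²=767.65)
P6 → Slate (d²=276.34)
P7 → Coral (d²=4.00)

Cyan, Green, Coral, Slate, Slate, Slate, Coral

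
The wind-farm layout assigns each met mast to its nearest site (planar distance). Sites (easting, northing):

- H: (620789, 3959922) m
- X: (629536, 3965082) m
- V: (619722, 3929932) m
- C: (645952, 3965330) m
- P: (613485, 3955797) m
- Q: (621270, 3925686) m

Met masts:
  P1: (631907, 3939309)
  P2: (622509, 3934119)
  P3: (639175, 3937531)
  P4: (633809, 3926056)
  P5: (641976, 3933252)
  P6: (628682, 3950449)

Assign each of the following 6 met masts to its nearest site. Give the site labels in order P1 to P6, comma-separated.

P1 → V (d²=236402354.00)
P2 → V (d²=25298338.00)
P3 → V (d²=436164010.00)
P4 → Q (d²=157363421.00)
P5 → Q (d²=485982792.00)
P6 → H (d²=152037178.00)

V, V, V, Q, Q, H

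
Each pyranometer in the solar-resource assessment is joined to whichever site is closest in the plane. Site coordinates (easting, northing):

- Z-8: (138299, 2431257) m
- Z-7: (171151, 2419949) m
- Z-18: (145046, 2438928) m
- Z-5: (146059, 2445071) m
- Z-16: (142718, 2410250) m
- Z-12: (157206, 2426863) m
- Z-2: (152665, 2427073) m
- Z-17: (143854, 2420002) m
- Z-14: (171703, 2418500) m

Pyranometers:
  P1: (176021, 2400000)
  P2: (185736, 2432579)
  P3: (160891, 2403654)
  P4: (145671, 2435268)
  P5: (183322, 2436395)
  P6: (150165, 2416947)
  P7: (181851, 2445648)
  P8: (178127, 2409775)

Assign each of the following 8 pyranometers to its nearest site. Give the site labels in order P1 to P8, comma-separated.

P1 → Z-14 (d²=360895124.00)
P2 → Z-7 (d²=372239125.00)
P3 → Z-14 (d²=337303060.00)
P4 → Z-18 (d²=13786225.00)
P5 → Z-7 (d²=418604157.00)
P6 → Z-17 (d²=49161746.00)
P7 → Z-7 (d²=774928601.00)
P8 → Z-14 (d²=117393401.00)

Z-14, Z-7, Z-14, Z-18, Z-7, Z-17, Z-7, Z-14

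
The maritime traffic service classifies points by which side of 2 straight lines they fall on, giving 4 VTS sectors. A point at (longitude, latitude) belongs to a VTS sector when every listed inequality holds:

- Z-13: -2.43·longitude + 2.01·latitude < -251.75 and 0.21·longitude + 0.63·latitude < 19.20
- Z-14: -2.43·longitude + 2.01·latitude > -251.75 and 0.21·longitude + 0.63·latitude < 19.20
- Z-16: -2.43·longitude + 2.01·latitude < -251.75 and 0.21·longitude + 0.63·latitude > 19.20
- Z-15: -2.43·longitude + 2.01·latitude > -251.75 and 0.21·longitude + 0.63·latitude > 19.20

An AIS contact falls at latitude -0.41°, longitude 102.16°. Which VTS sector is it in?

-2.43·102.16 + 2.01·-0.41 = -249.073, which is > -251.75
0.21·102.16 + 0.63·-0.41 = 21.195, which is > 19.20
This sign pattern matches Z-15.

Z-15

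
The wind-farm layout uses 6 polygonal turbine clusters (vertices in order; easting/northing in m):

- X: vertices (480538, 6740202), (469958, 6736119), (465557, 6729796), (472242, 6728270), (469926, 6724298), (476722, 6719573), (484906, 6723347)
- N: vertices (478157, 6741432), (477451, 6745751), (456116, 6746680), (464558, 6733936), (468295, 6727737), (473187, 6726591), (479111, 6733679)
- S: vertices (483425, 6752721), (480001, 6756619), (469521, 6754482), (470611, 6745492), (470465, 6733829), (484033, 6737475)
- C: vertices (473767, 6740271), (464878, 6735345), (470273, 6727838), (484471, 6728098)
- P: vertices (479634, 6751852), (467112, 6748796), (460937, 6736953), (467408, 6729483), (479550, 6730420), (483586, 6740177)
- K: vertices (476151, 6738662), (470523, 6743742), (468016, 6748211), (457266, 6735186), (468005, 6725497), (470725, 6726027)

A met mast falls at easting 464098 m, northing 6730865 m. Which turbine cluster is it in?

K

Cast a ray rightward from (464098, 6730865). For each polygon, the edges (by vertex number in listed order) whose endpoints lie on opposite sides of northing = 6730865, where each meets that height, and whether that is right or left of the point:
X: 2–3 at easting≈466301.1 (right), 7–1 at easting≈482957.7 (right) → 2 crossings.
N: 4–5 at easting≈466409.3 (right), 6–7 at easting≈476759.1 (right) → 2 crossings.
S: no edge straddles that height → 0 crossings.
C: 2–3 at easting≈468097.6 (right), 4–1 at easting≈482037.9 (right) → 2 crossings.
P: 3–4 at easting≈466210.8 (right), 5–6 at easting≈479734.1 (right) → 2 crossings.
K: 4–5 at easting≈462055.3 (left), 6–1 at easting≈472802.6 (right) → 1 crossing.
Only K has an odd count, so the point is inside K.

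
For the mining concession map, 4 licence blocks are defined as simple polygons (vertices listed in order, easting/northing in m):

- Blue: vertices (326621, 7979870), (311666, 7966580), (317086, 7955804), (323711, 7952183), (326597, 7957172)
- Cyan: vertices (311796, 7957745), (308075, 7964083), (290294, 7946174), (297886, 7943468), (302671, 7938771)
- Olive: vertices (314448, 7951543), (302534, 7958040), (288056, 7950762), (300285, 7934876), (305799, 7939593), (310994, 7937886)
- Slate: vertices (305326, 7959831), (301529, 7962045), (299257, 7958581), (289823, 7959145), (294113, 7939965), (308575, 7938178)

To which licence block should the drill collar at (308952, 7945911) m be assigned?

Olive

Cast a ray rightward from (308952, 7945911). For each polygon, the edges (by vertex number in listed order) whose endpoints lie on opposite sides of northing = 7945911, where each meets that height, and whether that is right or left of the point:
Blue: no edge straddles that height → 0 crossings.
Cyan: 3–4 at easting≈291031.9 (left), 5–1 at easting≈306104.8 (left) → 0 crossings.
Olive: 3–4 at easting≈291790.3 (left), 6–1 at easting≈313023.6 (right) → 1 crossing.
Slate: 4–5 at easting≈292783.1 (left), 6–1 at easting≈307414.7 (left) → 0 crossings.
Only Olive has an odd count, so the point is inside Olive.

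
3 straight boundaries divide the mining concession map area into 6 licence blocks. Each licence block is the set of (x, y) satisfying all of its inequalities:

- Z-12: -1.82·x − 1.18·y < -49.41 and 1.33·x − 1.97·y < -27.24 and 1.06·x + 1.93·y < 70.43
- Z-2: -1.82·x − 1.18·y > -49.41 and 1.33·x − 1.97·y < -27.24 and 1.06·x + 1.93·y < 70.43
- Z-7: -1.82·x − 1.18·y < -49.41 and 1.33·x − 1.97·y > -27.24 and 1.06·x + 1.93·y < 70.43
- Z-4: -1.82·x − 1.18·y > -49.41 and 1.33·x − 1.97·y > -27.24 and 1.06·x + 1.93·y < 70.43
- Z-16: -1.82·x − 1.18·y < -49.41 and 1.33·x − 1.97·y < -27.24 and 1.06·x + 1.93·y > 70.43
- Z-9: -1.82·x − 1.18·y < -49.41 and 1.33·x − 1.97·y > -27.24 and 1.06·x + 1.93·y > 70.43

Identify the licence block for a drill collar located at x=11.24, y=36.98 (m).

-1.82·11.24 − 1.18·36.98 = -64.093, which is < -49.41
1.33·11.24 − 1.97·36.98 = -57.901, which is < -27.24
1.06·11.24 + 1.93·36.98 = 83.286, which is > 70.43
This sign pattern matches Z-16.

Z-16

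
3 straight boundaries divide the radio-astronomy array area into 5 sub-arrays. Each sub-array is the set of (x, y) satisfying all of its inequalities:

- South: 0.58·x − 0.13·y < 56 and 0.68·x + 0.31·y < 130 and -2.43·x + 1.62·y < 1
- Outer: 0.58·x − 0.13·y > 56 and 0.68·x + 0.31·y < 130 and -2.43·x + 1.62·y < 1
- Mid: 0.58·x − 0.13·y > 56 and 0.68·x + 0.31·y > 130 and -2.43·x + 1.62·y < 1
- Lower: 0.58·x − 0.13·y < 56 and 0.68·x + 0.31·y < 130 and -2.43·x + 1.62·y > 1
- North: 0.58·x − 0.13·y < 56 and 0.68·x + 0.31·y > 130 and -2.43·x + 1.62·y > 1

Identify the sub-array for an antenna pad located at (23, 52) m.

0.58·23 − 0.13·52 = 6.580, which is < 56
0.68·23 + 0.31·52 = 31.760, which is < 130
-2.43·23 + 1.62·52 = 28.350, which is > 1
This sign pattern matches Lower.

Lower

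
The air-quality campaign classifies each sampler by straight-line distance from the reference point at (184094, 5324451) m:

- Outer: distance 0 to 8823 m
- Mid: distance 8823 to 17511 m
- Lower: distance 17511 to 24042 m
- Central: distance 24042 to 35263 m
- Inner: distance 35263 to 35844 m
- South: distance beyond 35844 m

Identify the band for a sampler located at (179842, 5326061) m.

Distance = √((179842−184094)² + (5326061−5324451)²) = √(18079504.000 + 2592100.000) = 4546.604 m.
0 ≤ 4546.604 < 8823 → Outer.

Outer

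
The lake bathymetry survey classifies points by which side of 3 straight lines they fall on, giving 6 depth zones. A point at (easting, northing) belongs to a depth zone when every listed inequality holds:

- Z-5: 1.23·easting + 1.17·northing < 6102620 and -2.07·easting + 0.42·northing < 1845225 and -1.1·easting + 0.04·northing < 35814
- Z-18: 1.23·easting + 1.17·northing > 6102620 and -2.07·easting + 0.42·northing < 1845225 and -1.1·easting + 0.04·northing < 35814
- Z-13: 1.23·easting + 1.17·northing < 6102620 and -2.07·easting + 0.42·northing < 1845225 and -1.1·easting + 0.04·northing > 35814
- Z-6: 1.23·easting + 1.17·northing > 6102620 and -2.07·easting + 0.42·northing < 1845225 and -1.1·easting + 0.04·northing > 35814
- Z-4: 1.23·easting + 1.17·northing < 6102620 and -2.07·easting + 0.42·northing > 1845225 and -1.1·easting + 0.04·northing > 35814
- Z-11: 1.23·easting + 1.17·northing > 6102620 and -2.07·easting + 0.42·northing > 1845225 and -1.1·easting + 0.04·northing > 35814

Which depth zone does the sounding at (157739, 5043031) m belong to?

1.23·157739 + 1.17·5043031 = 6094365.240, which is < 6102620
-2.07·157739 + 0.42·5043031 = 1791553.290, which is < 1845225
-1.1·157739 + 0.04·5043031 = 28208.340, which is < 35814
This sign pattern matches Z-5.

Z-5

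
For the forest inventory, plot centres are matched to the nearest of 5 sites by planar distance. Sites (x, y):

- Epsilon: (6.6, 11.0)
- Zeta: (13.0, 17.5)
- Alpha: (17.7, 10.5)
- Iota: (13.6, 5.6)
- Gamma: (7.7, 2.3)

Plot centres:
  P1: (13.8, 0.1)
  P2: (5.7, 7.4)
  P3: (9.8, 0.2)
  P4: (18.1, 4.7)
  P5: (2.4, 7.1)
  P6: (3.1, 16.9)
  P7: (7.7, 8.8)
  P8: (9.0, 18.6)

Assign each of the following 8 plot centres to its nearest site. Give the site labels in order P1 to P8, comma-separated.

P1 → Iota (d²=30.29)
P2 → Epsilon (d²=13.77)
P3 → Gamma (d²=8.82)
P4 → Iota (d²=21.06)
P5 → Epsilon (d²=32.85)
P6 → Epsilon (d²=47.06)
P7 → Epsilon (d²=6.05)
P8 → Zeta (d²=17.21)

Iota, Epsilon, Gamma, Iota, Epsilon, Epsilon, Epsilon, Zeta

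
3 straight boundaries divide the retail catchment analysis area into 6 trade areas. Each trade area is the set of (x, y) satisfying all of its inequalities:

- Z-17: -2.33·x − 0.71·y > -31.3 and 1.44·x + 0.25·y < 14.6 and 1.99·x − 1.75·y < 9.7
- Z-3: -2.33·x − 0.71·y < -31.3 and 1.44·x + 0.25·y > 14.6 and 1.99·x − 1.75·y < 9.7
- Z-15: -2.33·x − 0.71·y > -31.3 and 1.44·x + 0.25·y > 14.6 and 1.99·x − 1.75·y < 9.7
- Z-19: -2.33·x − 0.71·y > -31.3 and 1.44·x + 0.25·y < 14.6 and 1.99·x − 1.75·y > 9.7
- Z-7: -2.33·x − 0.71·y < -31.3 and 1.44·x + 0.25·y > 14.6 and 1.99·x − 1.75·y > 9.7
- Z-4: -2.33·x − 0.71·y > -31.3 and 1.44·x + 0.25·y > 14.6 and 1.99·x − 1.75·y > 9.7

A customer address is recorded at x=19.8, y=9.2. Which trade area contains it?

Z-7

-2.33·19.8 − 0.71·9.2 = -52.666, which is < -31.3
1.44·19.8 + 0.25·9.2 = 30.812, which is > 14.6
1.99·19.8 − 1.75·9.2 = 23.302, which is > 9.7
This sign pattern matches Z-7.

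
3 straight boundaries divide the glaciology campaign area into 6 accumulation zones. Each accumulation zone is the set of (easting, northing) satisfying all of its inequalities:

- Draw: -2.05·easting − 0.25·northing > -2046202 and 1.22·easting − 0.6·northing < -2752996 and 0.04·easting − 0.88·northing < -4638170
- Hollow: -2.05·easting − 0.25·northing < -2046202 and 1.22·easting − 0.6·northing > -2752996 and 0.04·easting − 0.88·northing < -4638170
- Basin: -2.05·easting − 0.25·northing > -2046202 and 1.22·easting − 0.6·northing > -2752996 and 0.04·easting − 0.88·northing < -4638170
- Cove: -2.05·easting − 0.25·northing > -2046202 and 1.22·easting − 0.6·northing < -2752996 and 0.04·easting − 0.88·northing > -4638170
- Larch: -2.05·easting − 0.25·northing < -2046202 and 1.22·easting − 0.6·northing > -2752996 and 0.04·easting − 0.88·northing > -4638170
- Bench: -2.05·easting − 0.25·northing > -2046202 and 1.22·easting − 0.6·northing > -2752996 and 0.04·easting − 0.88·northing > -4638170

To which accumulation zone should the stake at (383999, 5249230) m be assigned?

-2.05·383999 − 0.25·5249230 = -2099505.450, which is < -2046202
1.22·383999 − 0.6·5249230 = -2681059.220, which is > -2752996
0.04·383999 − 0.88·5249230 = -4603962.440, which is > -4638170
This sign pattern matches Larch.

Larch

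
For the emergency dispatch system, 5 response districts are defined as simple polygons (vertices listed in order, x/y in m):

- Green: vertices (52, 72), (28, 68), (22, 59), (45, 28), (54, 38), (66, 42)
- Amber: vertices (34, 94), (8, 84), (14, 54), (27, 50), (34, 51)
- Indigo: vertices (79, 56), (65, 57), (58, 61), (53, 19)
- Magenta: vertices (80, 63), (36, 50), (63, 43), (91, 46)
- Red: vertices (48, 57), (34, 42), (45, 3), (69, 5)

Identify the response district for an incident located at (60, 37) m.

Indigo

Cast a ray rightward from (60, 37). For each polygon, the edges (by vertex number in listed order) whose endpoints lie on opposite sides of y = 37, where each meets that height, and whether that is right or left of the point:
Green: 3–4 at x≈38.3 (left), 4–5 at x≈53.1 (left) → 0 crossings.
Amber: no edge straddles that height → 0 crossings.
Indigo: 3–4 at x≈55.1 (left), 4–1 at x≈65.6 (right) → 1 crossing.
Magenta: no edge straddles that height → 0 crossings.
Red: 2–3 at x≈35.4 (left), 4–1 at x≈56.1 (left) → 0 crossings.
Only Indigo has an odd count, so the point is inside Indigo.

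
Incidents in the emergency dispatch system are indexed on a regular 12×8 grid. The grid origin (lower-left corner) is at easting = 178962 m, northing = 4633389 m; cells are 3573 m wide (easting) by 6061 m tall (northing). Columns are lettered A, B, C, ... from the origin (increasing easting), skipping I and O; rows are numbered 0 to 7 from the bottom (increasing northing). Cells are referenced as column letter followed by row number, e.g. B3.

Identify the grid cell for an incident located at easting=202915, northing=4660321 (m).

G4

Column index: ⌊(202915 − 178962) / 3573⌋ = ⌊6.704⌋ = 6 → column G
Row offset from origin: ⌊(4660321 − 4633389) / 6061⌋ = ⌊4.443⌋ = 4 → row 4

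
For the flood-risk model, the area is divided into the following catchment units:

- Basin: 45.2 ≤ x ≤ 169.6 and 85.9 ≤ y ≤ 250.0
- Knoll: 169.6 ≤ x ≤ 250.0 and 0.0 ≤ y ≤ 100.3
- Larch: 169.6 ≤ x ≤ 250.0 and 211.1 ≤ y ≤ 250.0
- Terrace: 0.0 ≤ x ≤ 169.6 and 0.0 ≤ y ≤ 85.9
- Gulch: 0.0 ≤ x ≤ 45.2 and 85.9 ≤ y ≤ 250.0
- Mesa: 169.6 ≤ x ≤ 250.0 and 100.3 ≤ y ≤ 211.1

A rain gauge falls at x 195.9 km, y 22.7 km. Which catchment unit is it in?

Knoll

The point has x = 195.9 and y = 22.7.
Only Knoll satisfies 169.6 ≤ x ≤ 250.0 and 0.0 ≤ y ≤ 100.3.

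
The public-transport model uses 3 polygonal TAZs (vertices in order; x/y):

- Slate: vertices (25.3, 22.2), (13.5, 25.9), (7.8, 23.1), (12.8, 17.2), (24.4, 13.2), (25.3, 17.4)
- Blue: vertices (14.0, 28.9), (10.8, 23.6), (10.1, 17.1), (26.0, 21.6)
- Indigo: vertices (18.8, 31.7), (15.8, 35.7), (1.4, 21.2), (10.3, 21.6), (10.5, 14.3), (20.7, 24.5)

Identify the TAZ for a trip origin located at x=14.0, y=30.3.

Indigo

Cast a ray rightward from (14.0, 30.3). For each polygon, the edges (by vertex number in listed order) whose endpoints lie on opposite sides of y = 30.3, where each meets that height, and whether that is right or left of the point:
Slate: no edge straddles that height → 0 crossings.
Blue: no edge straddles that height → 0 crossings.
Indigo: 2–3 at x≈10.44 (left), 6–1 at x≈19.17 (right) → 1 crossing.
Only Indigo has an odd count, so the point is inside Indigo.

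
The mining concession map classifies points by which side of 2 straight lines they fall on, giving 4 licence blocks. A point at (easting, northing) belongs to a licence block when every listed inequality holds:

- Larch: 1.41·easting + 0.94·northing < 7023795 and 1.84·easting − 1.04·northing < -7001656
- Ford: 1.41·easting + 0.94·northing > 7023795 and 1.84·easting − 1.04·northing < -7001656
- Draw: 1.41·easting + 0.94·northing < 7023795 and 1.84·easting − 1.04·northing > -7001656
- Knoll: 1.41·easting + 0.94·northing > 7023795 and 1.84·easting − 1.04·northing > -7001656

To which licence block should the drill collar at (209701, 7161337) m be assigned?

Ford

1.41·209701 + 0.94·7161337 = 7027335.190, which is > 7023795
1.84·209701 − 1.04·7161337 = -7061940.640, which is < -7001656
This sign pattern matches Ford.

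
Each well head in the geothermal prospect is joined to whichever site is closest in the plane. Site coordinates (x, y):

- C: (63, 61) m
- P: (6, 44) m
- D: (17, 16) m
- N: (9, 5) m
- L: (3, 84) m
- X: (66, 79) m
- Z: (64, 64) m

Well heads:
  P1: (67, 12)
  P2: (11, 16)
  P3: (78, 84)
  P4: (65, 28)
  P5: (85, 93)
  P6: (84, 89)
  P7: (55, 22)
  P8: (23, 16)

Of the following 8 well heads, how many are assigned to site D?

3

P1 → C
P2 → D
P3 → X
P4 → C
P5 → X
P6 → X
P7 → D
P8 → D
3 of the 8 go to D.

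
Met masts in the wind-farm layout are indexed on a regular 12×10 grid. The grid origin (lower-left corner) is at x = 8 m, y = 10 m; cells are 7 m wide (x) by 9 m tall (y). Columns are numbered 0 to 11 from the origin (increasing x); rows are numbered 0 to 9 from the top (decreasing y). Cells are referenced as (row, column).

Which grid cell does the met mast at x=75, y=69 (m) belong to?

Column index: ⌊(75 − 8) / 7⌋ = ⌊9.571⌋ = 9
Row offset from origin: ⌊(69 − 10) / 9⌋ = ⌊6.556⌋ = 6 → row 3 (counted from top)

(3, 9)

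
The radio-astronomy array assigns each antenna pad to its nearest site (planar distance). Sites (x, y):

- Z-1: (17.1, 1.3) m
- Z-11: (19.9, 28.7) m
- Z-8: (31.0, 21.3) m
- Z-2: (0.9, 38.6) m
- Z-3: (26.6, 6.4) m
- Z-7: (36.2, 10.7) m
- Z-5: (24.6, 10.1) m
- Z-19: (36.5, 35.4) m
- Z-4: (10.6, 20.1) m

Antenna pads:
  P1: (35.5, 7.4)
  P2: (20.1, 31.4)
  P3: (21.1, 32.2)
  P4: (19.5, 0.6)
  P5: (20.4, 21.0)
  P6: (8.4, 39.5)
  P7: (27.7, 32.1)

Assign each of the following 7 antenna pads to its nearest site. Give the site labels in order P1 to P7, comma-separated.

P1 → Z-7 (d²=11.38)
P2 → Z-11 (d²=7.33)
P3 → Z-11 (d²=13.69)
P4 → Z-1 (d²=6.25)
P5 → Z-11 (d²=59.54)
P6 → Z-2 (d²=57.06)
P7 → Z-11 (d²=72.40)

Z-7, Z-11, Z-11, Z-1, Z-11, Z-2, Z-11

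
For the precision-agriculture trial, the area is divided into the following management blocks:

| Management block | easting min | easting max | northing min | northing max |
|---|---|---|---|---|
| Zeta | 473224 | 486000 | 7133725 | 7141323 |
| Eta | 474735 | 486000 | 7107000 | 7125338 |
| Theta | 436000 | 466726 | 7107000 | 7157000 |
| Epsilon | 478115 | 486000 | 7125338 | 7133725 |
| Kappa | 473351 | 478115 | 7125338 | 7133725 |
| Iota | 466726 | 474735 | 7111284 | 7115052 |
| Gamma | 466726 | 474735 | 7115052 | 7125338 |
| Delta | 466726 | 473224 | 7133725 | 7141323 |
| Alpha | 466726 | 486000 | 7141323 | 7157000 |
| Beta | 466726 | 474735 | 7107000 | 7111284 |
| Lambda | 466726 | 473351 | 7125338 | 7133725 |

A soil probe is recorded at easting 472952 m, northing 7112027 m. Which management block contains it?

The point has easting = 472952 and northing = 7112027.
Only Iota satisfies 466726 ≤ easting ≤ 474735 and 7111284 ≤ northing ≤ 7115052.

Iota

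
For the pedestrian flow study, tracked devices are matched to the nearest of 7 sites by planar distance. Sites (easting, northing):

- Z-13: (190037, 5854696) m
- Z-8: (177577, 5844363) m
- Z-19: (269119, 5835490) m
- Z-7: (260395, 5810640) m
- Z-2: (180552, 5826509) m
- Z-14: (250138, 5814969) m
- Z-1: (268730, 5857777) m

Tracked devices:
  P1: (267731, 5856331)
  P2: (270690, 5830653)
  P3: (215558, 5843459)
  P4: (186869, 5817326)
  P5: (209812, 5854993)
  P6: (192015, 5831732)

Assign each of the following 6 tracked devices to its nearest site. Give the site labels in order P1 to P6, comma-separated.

P1 → Z-1 (d²=3088917.00)
P2 → Z-19 (d²=25864610.00)
P3 → Z-13 (d²=777591610.00)
P4 → Z-2 (d²=124231978.00)
P5 → Z-13 (d²=391138834.00)
P6 → Z-2 (d²=158680098.00)

Z-1, Z-19, Z-13, Z-2, Z-13, Z-2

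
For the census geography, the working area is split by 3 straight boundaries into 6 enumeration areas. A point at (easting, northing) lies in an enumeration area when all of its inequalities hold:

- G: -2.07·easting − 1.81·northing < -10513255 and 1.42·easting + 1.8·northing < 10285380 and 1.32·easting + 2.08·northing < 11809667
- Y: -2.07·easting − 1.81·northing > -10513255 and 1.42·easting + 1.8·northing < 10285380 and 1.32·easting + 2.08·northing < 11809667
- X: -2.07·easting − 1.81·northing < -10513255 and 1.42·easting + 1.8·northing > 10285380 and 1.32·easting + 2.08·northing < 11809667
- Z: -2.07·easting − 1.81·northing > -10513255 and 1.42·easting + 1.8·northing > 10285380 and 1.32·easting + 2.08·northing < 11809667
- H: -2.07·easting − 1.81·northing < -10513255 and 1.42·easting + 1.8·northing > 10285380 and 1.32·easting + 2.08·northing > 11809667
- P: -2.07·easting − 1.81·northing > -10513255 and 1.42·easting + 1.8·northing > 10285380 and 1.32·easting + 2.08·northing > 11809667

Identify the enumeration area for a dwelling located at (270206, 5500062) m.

G

-2.07·270206 − 1.81·5500062 = -10514438.640, which is < -10513255
1.42·270206 + 1.8·5500062 = 10283804.120, which is < 10285380
1.32·270206 + 2.08·5500062 = 11796800.880, which is < 11809667
This sign pattern matches G.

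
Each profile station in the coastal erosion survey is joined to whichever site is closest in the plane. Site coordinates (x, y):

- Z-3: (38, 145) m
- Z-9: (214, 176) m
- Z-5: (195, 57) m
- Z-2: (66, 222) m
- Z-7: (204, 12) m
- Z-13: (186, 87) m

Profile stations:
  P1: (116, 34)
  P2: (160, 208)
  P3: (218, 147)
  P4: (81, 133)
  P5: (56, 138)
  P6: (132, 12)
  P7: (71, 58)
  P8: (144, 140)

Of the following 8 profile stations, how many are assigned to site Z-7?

1

P1 → Z-5
P2 → Z-9
P3 → Z-9
P4 → Z-3
P5 → Z-3
P6 → Z-7
P7 → Z-3
P8 → Z-13
1 of the 8 goes to Z-7.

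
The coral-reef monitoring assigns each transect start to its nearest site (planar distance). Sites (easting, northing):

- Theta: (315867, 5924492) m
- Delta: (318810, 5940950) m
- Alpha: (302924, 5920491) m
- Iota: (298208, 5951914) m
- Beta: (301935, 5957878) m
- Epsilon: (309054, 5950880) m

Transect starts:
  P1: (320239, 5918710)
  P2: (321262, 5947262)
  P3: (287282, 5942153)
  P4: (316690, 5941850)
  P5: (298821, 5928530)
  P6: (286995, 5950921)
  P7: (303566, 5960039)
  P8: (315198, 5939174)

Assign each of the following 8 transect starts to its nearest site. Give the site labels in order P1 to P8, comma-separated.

Theta, Delta, Iota, Delta, Alpha, Iota, Beta, Delta

P1 → Theta (d²=52545908.00)
P2 → Delta (d²=45853648.00)
P3 → Iota (d²=214654597.00)
P4 → Delta (d²=5304400.00)
P5 → Alpha (d²=81460130.00)
P6 → Iota (d²=126717418.00)
P7 → Beta (d²=7330082.00)
P8 → Delta (d²=16200720.00)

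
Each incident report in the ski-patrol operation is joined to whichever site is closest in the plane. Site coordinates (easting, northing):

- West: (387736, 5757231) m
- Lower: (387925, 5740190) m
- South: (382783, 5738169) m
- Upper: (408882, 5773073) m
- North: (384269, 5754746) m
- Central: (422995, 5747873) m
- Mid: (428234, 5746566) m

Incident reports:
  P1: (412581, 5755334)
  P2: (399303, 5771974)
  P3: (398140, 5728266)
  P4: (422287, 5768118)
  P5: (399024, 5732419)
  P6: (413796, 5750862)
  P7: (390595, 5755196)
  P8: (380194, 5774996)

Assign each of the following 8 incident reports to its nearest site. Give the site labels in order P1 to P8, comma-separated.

Central, Upper, Lower, Upper, Lower, Central, West, West

P1 → Central (d²=164117917.00)
P2 → Upper (d²=92965042.00)
P3 → Lower (d²=246528001.00)
P4 → Upper (d²=204246050.00)
P5 → Lower (d²=183576242.00)
P6 → Central (d²=93555722.00)
P7 → West (d²=12315106.00)
P8 → West (d²=372476989.00)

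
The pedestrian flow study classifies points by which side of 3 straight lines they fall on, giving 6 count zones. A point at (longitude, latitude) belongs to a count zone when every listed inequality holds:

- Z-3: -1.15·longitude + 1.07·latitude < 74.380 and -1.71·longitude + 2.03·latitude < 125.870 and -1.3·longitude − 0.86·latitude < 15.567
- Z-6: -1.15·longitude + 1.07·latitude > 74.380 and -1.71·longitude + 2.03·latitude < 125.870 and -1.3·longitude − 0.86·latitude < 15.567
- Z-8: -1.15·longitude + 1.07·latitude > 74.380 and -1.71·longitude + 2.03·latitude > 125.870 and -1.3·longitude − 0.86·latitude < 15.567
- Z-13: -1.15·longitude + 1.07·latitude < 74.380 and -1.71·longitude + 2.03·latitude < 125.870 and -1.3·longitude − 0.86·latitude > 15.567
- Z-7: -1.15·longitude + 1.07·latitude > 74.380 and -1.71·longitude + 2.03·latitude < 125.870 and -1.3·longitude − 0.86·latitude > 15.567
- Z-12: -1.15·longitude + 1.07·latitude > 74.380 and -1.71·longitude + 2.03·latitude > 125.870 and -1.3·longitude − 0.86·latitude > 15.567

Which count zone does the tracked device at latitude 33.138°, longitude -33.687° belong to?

Z-3

-1.15·-33.687 + 1.07·33.138 = 74.198, which is < 74.380
-1.71·-33.687 + 2.03·33.138 = 124.875, which is < 125.870
-1.3·-33.687 − 0.86·33.138 = 15.294, which is < 15.567
This sign pattern matches Z-3.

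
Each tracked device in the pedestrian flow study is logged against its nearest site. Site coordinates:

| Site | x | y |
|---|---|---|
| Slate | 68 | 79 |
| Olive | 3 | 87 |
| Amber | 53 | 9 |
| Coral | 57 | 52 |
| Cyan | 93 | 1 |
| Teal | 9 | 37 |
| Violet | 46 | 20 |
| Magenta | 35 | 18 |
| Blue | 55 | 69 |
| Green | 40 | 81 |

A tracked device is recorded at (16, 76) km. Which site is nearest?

Olive

Squared distances to each site:
Slate: 2713.000; Olive: 290.000; Amber: 5858.000; Coral: 2257.000; Cyan: 11554.000; Teal: 1570.000; Violet: 4036.000; Magenta: 3725.000; Blue: 1570.000; Green: 601.000.
Minimum at Olive.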